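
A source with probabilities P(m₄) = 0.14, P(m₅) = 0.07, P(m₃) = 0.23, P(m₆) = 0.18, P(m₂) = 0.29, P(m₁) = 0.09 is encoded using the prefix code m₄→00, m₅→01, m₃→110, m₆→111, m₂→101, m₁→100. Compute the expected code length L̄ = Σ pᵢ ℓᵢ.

2.79 bits/symbol

L̄ = Σ pᵢ·ℓᵢ = 0.14·2 + 0.07·2 + 0.23·3 + 0.18·3 + 0.29·3 + 0.09·3 = 2.79 bits/symbol.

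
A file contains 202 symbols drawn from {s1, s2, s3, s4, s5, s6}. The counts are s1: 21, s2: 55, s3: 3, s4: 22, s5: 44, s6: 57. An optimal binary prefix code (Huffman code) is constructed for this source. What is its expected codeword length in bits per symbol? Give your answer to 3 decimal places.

Probabilities are the counts divided by 202.
Repeatedly combine the two least-probable nodes; the expected code length is the sum of the merged weights.
merge 3/202 + 21/202 → 12/101
merge 11/101 + 12/101 → 23/101
merge 22/101 + 23/101 → 45/101
merge 55/202 + 57/202 → 56/101
merge 45/101 + 56/101 → 1
L = 12/101 + 23/101 + 45/101 + 56/101 + 1 = 237/101 ≈ 2.347 bits/symbol.

2.347 bits/symbol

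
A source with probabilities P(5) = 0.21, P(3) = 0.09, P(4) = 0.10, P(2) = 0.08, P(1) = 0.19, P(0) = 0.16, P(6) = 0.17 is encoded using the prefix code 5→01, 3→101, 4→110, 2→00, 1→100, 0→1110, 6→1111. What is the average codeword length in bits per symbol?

L̄ = Σ pᵢ·ℓᵢ = 0.21·2 + 0.09·3 + 0.10·3 + 0.08·2 + 0.19·3 + 0.16·4 + 0.17·4 = 3.04 bits/symbol.

3.04 bits/symbol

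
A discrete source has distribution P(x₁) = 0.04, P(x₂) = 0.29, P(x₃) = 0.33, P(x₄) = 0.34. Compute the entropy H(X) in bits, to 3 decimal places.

H = −Σ pᵢ log₂ pᵢ.
−0.04·log₂(0.04) = 0.1858
−0.29·log₂(0.29) = 0.5179
−0.33·log₂(0.33) = 0.5278
−0.34·log₂(0.34) = 0.5292
Sum ≈ 1.7607 → 1.761 bits.

1.761 bits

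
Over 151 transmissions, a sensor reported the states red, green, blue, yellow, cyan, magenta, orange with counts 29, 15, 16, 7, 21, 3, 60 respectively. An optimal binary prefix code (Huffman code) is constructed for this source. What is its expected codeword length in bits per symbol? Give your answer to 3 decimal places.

Probabilities are the counts divided by 151.
Repeatedly combine the two least-probable nodes; the expected code length is the sum of the merged weights.
merge 3/151 + 7/151 → 10/151
merge 10/151 + 15/151 → 25/151
merge 16/151 + 21/151 → 37/151
merge 25/151 + 29/151 → 54/151
merge 37/151 + 54/151 → 91/151
merge 60/151 + 91/151 → 1
L = 10/151 + 25/151 + 37/151 + 54/151 + 91/151 + 1 = 368/151 ≈ 2.437 bits/symbol.

2.437 bits/symbol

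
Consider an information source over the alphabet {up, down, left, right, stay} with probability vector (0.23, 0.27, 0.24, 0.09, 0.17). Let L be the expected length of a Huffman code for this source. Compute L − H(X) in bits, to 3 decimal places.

Entropy H = −Σ p log₂ p ≈ 2.2391 bits.
Huffman merges: 9/100+17/100→13/50; 23/100+6/25→47/100; 13/50+27/100→53/100; 47/100+53/100→1. L = 113/50 ≈ 2.2600.
L − H = 2.2600 − 2.2391 = 0.021 bits.

0.021 bits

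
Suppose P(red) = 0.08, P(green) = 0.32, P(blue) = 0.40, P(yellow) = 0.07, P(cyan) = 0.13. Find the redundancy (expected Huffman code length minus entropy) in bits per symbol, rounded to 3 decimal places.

0.032 bits

Entropy H = −Σ p log₂ p ≈ 1.9975 bits.
Huffman merges: 7/100+2/25→3/20; 13/100+3/20→7/25; 7/25+8/25→3/5; 2/5+3/5→1. L = 203/100 ≈ 2.0300.
L − H = 2.0300 − 1.9975 = 0.032 bits.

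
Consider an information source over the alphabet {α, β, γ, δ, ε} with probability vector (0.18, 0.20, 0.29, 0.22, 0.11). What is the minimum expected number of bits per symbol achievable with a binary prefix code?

Repeatedly combine the two least-probable nodes; the expected code length is the sum of the merged weights.
merge 11/100 + 9/50 → 29/100
merge 1/5 + 11/50 → 21/50
merge 29/100 + 29/100 → 29/50
merge 21/50 + 29/50 → 1
L = 29/100 + 21/50 + 29/50 + 1 = 229/100 = 2.29 bits/symbol.

2.29 bits/symbol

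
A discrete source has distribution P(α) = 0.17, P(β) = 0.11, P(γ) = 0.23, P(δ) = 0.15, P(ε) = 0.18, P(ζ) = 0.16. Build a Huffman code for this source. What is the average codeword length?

2.59 bits/symbol

Repeatedly combine the two least-probable nodes; the expected code length is the sum of the merged weights.
merge 11/100 + 3/20 → 13/50
merge 4/25 + 17/100 → 33/100
merge 9/50 + 23/100 → 41/100
merge 13/50 + 33/100 → 59/100
merge 41/100 + 59/100 → 1
L = 13/50 + 33/100 + 41/100 + 59/100 + 1 = 259/100 = 2.59 bits/symbol.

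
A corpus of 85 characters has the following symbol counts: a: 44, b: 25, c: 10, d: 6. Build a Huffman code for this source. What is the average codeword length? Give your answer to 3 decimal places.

1.671 bits/symbol

Probabilities are the counts divided by 85.
Repeatedly combine the two least-probable nodes; the expected code length is the sum of the merged weights.
merge 6/85 + 2/17 → 16/85
merge 16/85 + 5/17 → 41/85
merge 41/85 + 44/85 → 1
L = 16/85 + 41/85 + 1 = 142/85 ≈ 1.671 bits/symbol.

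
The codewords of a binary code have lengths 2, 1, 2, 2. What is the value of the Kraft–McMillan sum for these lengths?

1.25

With common denominator 2^2 = 4: Σ 2^(−ℓᵢ) = 1/4 + 2/4 + 1/4 + 1/4 = 5/4 = 1.25.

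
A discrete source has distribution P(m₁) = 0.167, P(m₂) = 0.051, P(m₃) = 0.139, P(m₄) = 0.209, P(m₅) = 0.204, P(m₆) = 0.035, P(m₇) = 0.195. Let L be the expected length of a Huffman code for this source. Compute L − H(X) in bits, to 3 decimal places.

Entropy H = −Σ p log₂ p ≈ 2.6149 bits.
Huffman merges: 7/200+51/1000→43/500; 43/500+139/1000→9/40; 167/1000+39/200→181/500; 51/250+209/1000→413/1000; 9/40+181/500→587/1000; 413/1000+587/1000→1. L = 2673/1000 ≈ 2.6730.
L − H = 2.6730 − 2.6149 = 0.058 bits.

0.058 bits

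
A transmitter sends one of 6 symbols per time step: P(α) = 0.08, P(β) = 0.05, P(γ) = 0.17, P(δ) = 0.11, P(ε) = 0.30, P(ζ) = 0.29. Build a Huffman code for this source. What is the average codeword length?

2.37 bits/symbol

Repeatedly combine the two least-probable nodes; the expected code length is the sum of the merged weights.
merge 1/20 + 2/25 → 13/100
merge 11/100 + 13/100 → 6/25
merge 17/100 + 6/25 → 41/100
merge 29/100 + 3/10 → 59/100
merge 41/100 + 59/100 → 1
L = 13/100 + 6/25 + 41/100 + 59/100 + 1 = 237/100 = 2.37 bits/symbol.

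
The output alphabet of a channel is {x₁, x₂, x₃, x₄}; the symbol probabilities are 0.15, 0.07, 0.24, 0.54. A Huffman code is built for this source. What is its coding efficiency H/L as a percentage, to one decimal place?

Entropy H = −Σ p log₂ p ≈ 1.6533 bits.
Huffman merges: 7/100+3/20→11/50; 11/50+6/25→23/50; 23/50+27/50→1. L = 42/25 ≈ 1.6800.
Efficiency = H/L = 1.6533/1.6800 = 98.4%.

98.4%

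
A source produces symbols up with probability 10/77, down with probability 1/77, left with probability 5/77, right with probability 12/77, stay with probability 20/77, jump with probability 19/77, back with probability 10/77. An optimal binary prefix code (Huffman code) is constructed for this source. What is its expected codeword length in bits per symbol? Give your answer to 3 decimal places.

2.571 bits/symbol

Repeatedly combine the two least-probable nodes; the expected code length is the sum of the merged weights.
merge 1/77 + 5/77 → 6/77
merge 6/77 + 10/77 → 16/77
merge 10/77 + 12/77 → 2/7
merge 16/77 + 19/77 → 5/11
merge 20/77 + 2/7 → 6/11
merge 5/11 + 6/11 → 1
L = 6/77 + 16/77 + 2/7 + 5/11 + 6/11 + 1 = 18/7 ≈ 2.571 bits/symbol.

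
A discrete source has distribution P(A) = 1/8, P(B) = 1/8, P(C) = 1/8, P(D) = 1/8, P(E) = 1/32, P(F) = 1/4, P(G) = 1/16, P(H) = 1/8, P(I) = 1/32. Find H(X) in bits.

2.9375 bits

Each probability is a power of 1/2, so log₂(1/p) is an integer.
H = Σ p·log₂(1/p) = 1/8·3 + 1/8·3 + 1/8·3 + 1/8·3 + 1/32·5 + 1/4·2 + 1/16·4 + 1/8·3 + 1/32·5 = 2.9375 bits.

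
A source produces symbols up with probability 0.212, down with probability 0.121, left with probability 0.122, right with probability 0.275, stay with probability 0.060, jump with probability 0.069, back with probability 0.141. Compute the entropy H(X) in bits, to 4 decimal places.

H = −Σ pᵢ log₂ pᵢ.
−0.212·log₂(0.212) = 0.4744
−0.121·log₂(0.121) = 0.3687
−0.122·log₂(0.122) = 0.3703
−0.275·log₂(0.275) = 0.5122
−0.060·log₂(0.060) = 0.2435
−0.069·log₂(0.069) = 0.2662
−0.141·log₂(0.141) = 0.3985
Sum ≈ 2.6338 → 2.6338 bits.

2.6338 bits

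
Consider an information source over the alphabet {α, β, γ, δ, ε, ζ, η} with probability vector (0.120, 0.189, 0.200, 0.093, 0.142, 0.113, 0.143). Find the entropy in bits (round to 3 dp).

2.761 bits

H = −Σ pᵢ log₂ pᵢ.
−0.120·log₂(0.120) = 0.3671
−0.189·log₂(0.189) = 0.4543
−0.200·log₂(0.200) = 0.4644
−0.093·log₂(0.093) = 0.3187
−0.142·log₂(0.142) = 0.3999
−0.113·log₂(0.113) = 0.3555
−0.143·log₂(0.143) = 0.4012
Sum ≈ 2.7610 → 2.761 bits.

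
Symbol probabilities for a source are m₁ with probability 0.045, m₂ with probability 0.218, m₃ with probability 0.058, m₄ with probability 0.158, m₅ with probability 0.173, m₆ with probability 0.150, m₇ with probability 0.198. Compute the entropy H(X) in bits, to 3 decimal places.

H = −Σ pᵢ log₂ pᵢ.
−0.045·log₂(0.045) = 0.2013
−0.218·log₂(0.218) = 0.4791
−0.058·log₂(0.058) = 0.2383
−0.158·log₂(0.158) = 0.4206
−0.173·log₂(0.173) = 0.4379
−0.150·log₂(0.150) = 0.4105
−0.198·log₂(0.198) = 0.4626
Sum ≈ 2.6503 → 2.650 bits.

2.650 bits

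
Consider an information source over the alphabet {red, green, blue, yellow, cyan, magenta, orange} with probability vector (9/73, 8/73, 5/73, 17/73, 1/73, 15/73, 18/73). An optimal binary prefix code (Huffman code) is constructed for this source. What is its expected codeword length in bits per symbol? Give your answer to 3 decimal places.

Repeatedly combine the two least-probable nodes; the expected code length is the sum of the merged weights.
merge 1/73 + 5/73 → 6/73
merge 6/73 + 8/73 → 14/73
merge 9/73 + 14/73 → 23/73
merge 15/73 + 17/73 → 32/73
merge 18/73 + 23/73 → 41/73
merge 32/73 + 41/73 → 1
L = 6/73 + 14/73 + 23/73 + 32/73 + 41/73 + 1 = 189/73 ≈ 2.589 bits/symbol.

2.589 bits/symbol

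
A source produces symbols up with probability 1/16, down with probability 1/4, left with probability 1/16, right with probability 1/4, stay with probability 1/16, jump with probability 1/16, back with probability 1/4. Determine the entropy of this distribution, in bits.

2.5 bits

Each probability is a power of 1/2, so log₂(1/p) is an integer.
H = Σ p·log₂(1/p) = 1/16·4 + 1/4·2 + 1/16·4 + 1/4·2 + 1/16·4 + 1/16·4 + 1/4·2 = 2.5 bits.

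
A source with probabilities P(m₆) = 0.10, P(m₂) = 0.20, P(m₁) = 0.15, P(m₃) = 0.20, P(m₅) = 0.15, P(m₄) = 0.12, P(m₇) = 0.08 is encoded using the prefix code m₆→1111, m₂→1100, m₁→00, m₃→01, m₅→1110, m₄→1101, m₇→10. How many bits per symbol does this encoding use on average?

L̄ = Σ pᵢ·ℓᵢ = 0.10·4 + 0.20·4 + 0.15·2 + 0.20·2 + 0.15·4 + 0.12·4 + 0.08·2 = 3.14 bits/symbol.

3.14 bits/symbol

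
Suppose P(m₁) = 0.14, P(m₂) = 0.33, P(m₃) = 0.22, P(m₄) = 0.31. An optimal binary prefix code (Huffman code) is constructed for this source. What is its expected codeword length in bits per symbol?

2 bits/symbol

Repeatedly combine the two least-probable nodes; the expected code length is the sum of the merged weights.
merge 7/50 + 11/50 → 9/25
merge 31/100 + 33/100 → 16/25
merge 9/25 + 16/25 → 1
L = 9/25 + 16/25 + 1 = 2 bits/symbol.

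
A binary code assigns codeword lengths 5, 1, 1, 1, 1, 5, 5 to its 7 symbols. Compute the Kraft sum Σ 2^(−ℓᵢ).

2.09375

With common denominator 2^5 = 32: Σ 2^(−ℓᵢ) = 1/32 + 16/32 + 16/32 + 16/32 + 16/32 + 1/32 + 1/32 = 67/32 = 2.09375.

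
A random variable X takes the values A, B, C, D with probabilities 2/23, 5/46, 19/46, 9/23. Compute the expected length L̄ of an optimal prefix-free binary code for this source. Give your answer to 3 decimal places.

1.783 bits/symbol

Repeatedly combine the two least-probable nodes; the expected code length is the sum of the merged weights.
merge 2/23 + 5/46 → 9/46
merge 9/46 + 9/23 → 27/46
merge 19/46 + 27/46 → 1
L = 9/46 + 27/46 + 1 = 41/23 ≈ 1.783 bits/symbol.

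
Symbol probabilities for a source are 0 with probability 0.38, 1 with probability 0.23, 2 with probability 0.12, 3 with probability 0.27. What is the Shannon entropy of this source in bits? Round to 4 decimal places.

H = −Σ pᵢ log₂ pᵢ.
−0.38·log₂(0.38) = 0.5305
−0.23·log₂(0.23) = 0.4877
−0.12·log₂(0.12) = 0.3671
−0.27·log₂(0.27) = 0.5100
Sum ≈ 1.8952 → 1.8952 bits.

1.8952 bits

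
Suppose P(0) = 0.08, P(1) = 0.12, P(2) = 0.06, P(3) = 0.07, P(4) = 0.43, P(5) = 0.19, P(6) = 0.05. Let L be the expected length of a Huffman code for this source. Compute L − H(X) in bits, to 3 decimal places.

Entropy H = −Σ p log₂ p ≈ 2.3656 bits.
Huffman merges: 1/20+3/50→11/100; 7/100+2/25→3/20; 11/100+3/25→23/100; 3/20+19/100→17/50; 23/100+17/50→57/100; 43/100+57/100→1. L = 12/5 ≈ 2.4000.
L − H = 2.4000 − 2.3656 = 0.034 bits.

0.034 bits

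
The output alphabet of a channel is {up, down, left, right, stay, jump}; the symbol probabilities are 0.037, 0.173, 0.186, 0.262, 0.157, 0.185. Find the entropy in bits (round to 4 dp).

2.4412 bits

H = −Σ pᵢ log₂ pᵢ.
−0.037·log₂(0.037) = 0.1760
−0.173·log₂(0.173) = 0.4379
−0.186·log₂(0.186) = 0.4514
−0.262·log₂(0.262) = 0.5063
−0.157·log₂(0.157) = 0.4194
−0.185·log₂(0.185) = 0.4504
Sum ≈ 2.4412 → 2.4412 bits.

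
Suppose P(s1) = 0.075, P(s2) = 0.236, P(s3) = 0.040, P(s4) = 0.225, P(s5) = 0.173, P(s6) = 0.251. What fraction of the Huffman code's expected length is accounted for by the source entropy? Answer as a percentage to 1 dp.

Entropy H = −Σ p log₂ p ≈ 2.3803 bits.
Huffman merges: 1/25+3/40→23/200; 23/200+173/1000→36/125; 9/40+59/250→461/1000; 251/1000+36/125→539/1000; 461/1000+539/1000→1. L = 2403/1000 ≈ 2.4030.
Efficiency = H/L = 2.3803/2.4030 = 99.1%.

99.1%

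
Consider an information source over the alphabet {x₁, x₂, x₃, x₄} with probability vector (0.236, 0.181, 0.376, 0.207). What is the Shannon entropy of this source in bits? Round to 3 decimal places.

H = −Σ pᵢ log₂ pᵢ.
−0.236·log₂(0.236) = 0.4916
−0.181·log₂(0.181) = 0.4463
−0.376·log₂(0.376) = 0.5306
−0.207·log₂(0.207) = 0.4704
Sum ≈ 1.9389 → 1.939 bits.

1.939 bits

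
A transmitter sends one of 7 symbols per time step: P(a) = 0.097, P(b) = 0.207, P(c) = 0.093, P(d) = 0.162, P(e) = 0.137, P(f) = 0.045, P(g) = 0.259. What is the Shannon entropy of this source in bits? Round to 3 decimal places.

2.640 bits

H = −Σ pᵢ log₂ pᵢ.
−0.097·log₂(0.097) = 0.3265
−0.207·log₂(0.207) = 0.4704
−0.093·log₂(0.093) = 0.3187
−0.162·log₂(0.162) = 0.4254
−0.137·log₂(0.137) = 0.3929
−0.045·log₂(0.045) = 0.2013
−0.259·log₂(0.259) = 0.5048
Sum ≈ 2.6399 → 2.640 bits.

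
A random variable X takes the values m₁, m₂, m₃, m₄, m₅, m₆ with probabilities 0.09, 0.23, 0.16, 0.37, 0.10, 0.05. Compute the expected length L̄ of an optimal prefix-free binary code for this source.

Repeatedly combine the two least-probable nodes; the expected code length is the sum of the merged weights.
merge 1/20 + 9/100 → 7/50
merge 1/10 + 7/50 → 6/25
merge 4/25 + 23/100 → 39/100
merge 6/25 + 37/100 → 61/100
merge 39/100 + 61/100 → 1
L = 7/50 + 6/25 + 39/100 + 61/100 + 1 = 119/50 = 2.38 bits/symbol.

2.38 bits/symbol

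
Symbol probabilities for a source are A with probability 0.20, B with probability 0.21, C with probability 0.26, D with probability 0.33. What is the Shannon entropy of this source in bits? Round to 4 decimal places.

H = −Σ pᵢ log₂ pᵢ.
−0.20·log₂(0.20) = 0.4644
−0.21·log₂(0.21) = 0.4728
−0.26·log₂(0.26) = 0.5053
−0.33·log₂(0.33) = 0.5278
Sum ≈ 1.9703 → 1.9703 bits.

1.9703 bits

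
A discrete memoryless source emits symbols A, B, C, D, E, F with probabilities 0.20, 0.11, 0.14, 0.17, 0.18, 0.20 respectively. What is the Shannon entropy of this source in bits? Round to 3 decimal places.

H = −Σ pᵢ log₂ pᵢ.
−0.20·log₂(0.20) = 0.4644
−0.11·log₂(0.11) = 0.3503
−0.14·log₂(0.14) = 0.3971
−0.17·log₂(0.17) = 0.4346
−0.18·log₂(0.18) = 0.4453
−0.20·log₂(0.20) = 0.4644
Sum ≈ 2.5561 → 2.556 bits.

2.556 bits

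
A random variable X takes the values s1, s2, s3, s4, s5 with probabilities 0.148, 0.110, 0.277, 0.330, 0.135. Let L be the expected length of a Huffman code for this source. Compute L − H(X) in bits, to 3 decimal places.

0.056 bits

Entropy H = −Σ p log₂ p ≈ 2.1891 bits.
Huffman merges: 11/100+27/200→49/200; 37/250+49/200→393/1000; 277/1000+33/100→607/1000; 393/1000+607/1000→1. L = 449/200 ≈ 2.2450.
L − H = 2.2450 − 2.1891 = 0.056 bits.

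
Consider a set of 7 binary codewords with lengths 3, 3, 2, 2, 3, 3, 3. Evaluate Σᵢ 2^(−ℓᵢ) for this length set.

With common denominator 2^3 = 8: Σ 2^(−ℓᵢ) = 1/8 + 1/8 + 2/8 + 2/8 + 1/8 + 1/8 + 1/8 = 9/8 = 1.125.

1.125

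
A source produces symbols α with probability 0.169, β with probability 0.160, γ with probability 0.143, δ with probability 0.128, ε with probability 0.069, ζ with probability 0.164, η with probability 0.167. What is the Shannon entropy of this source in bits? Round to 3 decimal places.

H = −Σ pᵢ log₂ pᵢ.
−0.169·log₂(0.169) = 0.4335
−0.160·log₂(0.160) = 0.4230
−0.143·log₂(0.143) = 0.4012
−0.128·log₂(0.128) = 0.3796
−0.069·log₂(0.069) = 0.2662
−0.164·log₂(0.164) = 0.4278
−0.167·log₂(0.167) = 0.4312
Sum ≈ 2.7625 → 2.762 bits.

2.762 bits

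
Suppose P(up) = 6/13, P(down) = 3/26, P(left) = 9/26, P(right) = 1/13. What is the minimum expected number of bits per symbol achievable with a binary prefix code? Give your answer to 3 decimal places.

Repeatedly combine the two least-probable nodes; the expected code length is the sum of the merged weights.
merge 1/13 + 3/26 → 5/26
merge 5/26 + 9/26 → 7/13
merge 6/13 + 7/13 → 1
L = 5/26 + 7/13 + 1 = 45/26 ≈ 1.731 bits/symbol.

1.731 bits/symbol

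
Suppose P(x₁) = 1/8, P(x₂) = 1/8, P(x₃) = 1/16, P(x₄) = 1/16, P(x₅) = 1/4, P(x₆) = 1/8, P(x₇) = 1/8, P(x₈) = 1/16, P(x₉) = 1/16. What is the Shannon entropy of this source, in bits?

3 bits

Each probability is a power of 1/2, so log₂(1/p) is an integer.
H = Σ p·log₂(1/p) = 1/8·3 + 1/8·3 + 1/16·4 + 1/16·4 + 1/4·2 + 1/8·3 + 1/8·3 + 1/16·4 + 1/16·4 = 3 bits.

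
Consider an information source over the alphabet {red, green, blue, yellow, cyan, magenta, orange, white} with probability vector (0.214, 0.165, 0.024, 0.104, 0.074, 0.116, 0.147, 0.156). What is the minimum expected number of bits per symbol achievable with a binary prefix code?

Repeatedly combine the two least-probable nodes; the expected code length is the sum of the merged weights.
merge 3/125 + 37/500 → 49/500
merge 49/500 + 13/125 → 101/500
merge 29/250 + 147/1000 → 263/1000
merge 39/250 + 33/200 → 321/1000
merge 101/500 + 107/500 → 52/125
merge 263/1000 + 321/1000 → 73/125
merge 52/125 + 73/125 → 1
L = 49/500 + 101/500 + 263/1000 + 321/1000 + 52/125 + 73/125 + 1 = 721/250 = 2.884 bits/symbol.

2.884 bits/symbol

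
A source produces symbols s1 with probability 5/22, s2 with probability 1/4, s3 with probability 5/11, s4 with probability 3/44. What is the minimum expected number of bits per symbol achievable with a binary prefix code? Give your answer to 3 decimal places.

1.841 bits/symbol

Repeatedly combine the two least-probable nodes; the expected code length is the sum of the merged weights.
merge 3/44 + 5/22 → 13/44
merge 1/4 + 13/44 → 6/11
merge 5/11 + 6/11 → 1
L = 13/44 + 6/11 + 1 = 81/44 ≈ 1.841 bits/symbol.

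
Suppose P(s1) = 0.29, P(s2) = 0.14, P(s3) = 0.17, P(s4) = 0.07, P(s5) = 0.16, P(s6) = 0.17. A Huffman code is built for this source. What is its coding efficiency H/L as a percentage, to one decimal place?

Entropy H = −Σ p log₂ p ≈ 2.4758 bits.
Huffman merges: 7/100+7/50→21/100; 4/25+17/100→33/100; 17/100+21/100→19/50; 29/100+33/100→31/50; 19/50+31/50→1. L = 127/50 ≈ 2.5400.
Efficiency = H/L = 2.4758/2.5400 = 97.5%.

97.5%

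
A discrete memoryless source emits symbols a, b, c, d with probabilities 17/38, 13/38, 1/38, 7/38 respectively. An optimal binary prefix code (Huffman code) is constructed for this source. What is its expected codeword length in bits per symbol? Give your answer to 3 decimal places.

1.763 bits/symbol

Repeatedly combine the two least-probable nodes; the expected code length is the sum of the merged weights.
merge 1/38 + 7/38 → 4/19
merge 4/19 + 13/38 → 21/38
merge 17/38 + 21/38 → 1
L = 4/19 + 21/38 + 1 = 67/38 ≈ 1.763 bits/symbol.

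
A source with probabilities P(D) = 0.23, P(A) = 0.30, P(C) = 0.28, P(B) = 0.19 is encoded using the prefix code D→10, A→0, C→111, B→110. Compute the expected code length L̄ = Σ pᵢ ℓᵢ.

2.17 bits/symbol

L̄ = Σ pᵢ·ℓᵢ = 0.23·2 + 0.30·1 + 0.28·3 + 0.19·3 = 2.17 bits/symbol.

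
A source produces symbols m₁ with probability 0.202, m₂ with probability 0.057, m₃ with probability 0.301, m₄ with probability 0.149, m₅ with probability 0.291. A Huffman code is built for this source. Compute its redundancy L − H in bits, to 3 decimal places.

Entropy H = −Σ p log₂ p ≈ 2.1506 bits.
Huffman merges: 57/1000+149/1000→103/500; 101/500+103/500→51/125; 291/1000+301/1000→74/125; 51/125+74/125→1. L = 1103/500 ≈ 2.2060.
L − H = 2.2060 − 2.1506 = 0.055 bits.

0.055 bits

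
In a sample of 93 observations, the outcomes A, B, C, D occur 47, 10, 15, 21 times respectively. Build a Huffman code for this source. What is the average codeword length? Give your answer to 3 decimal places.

Probabilities are the counts divided by 93.
Repeatedly combine the two least-probable nodes; the expected code length is the sum of the merged weights.
merge 10/93 + 5/31 → 25/93
merge 7/31 + 25/93 → 46/93
merge 46/93 + 47/93 → 1
L = 25/93 + 46/93 + 1 = 164/93 ≈ 1.763 bits/symbol.

1.763 bits/symbol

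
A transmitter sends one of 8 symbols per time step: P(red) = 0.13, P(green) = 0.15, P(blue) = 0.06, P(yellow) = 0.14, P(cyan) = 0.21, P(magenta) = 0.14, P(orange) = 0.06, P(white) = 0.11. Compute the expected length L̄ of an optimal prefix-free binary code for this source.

Repeatedly combine the two least-probable nodes; the expected code length is the sum of the merged weights.
merge 3/50 + 3/50 → 3/25
merge 11/100 + 3/25 → 23/100
merge 13/100 + 7/50 → 27/100
merge 7/50 + 3/20 → 29/100
merge 21/100 + 23/100 → 11/25
merge 27/100 + 29/100 → 14/25
merge 11/25 + 14/25 → 1
L = 3/25 + 23/100 + 27/100 + 29/100 + 11/25 + 14/25 + 1 = 291/100 = 2.91 bits/symbol.

2.91 bits/symbol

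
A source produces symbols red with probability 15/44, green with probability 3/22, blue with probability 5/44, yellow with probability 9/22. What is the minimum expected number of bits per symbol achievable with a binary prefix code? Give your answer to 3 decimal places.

Repeatedly combine the two least-probable nodes; the expected code length is the sum of the merged weights.
merge 5/44 + 3/22 → 1/4
merge 1/4 + 15/44 → 13/22
merge 9/22 + 13/22 → 1
L = 1/4 + 13/22 + 1 = 81/44 ≈ 1.841 bits/symbol.

1.841 bits/symbol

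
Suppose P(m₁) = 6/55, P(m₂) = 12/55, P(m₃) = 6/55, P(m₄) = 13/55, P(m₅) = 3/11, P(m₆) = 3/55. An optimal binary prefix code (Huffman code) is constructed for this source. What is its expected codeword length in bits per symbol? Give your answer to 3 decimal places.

Repeatedly combine the two least-probable nodes; the expected code length is the sum of the merged weights.
merge 3/55 + 6/55 → 9/55
merge 6/55 + 9/55 → 3/11
merge 12/55 + 13/55 → 5/11
merge 3/11 + 3/11 → 6/11
merge 5/11 + 6/11 → 1
L = 9/55 + 3/11 + 5/11 + 6/11 + 1 = 134/55 ≈ 2.436 bits/symbol.

2.436 bits/symbol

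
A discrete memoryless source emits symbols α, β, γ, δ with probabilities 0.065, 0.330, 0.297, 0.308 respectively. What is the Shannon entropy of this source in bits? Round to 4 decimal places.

1.8276 bits

H = −Σ pᵢ log₂ pᵢ.
−0.065·log₂(0.065) = 0.2563
−0.330·log₂(0.330) = 0.5278
−0.297·log₂(0.297) = 0.5202
−0.308·log₂(0.308) = 0.5233
Sum ≈ 1.8276 → 1.8276 bits.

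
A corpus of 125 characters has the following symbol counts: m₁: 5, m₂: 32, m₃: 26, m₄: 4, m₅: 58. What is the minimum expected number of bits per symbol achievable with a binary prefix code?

Probabilities are the counts divided by 125.
Repeatedly combine the two least-probable nodes; the expected code length is the sum of the merged weights.
merge 4/125 + 1/25 → 9/125
merge 9/125 + 26/125 → 7/25
merge 32/125 + 7/25 → 67/125
merge 58/125 + 67/125 → 1
L = 9/125 + 7/25 + 67/125 + 1 = 236/125 = 1.888 bits/symbol.

1.888 bits/symbol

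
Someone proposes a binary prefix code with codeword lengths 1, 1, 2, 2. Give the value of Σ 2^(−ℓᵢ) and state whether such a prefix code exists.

1.5; no

With common denominator 2^2 = 4: Σ 2^(−ℓᵢ) = 2/4 + 2/4 + 1/4 + 1/4 = 6/4 = 1.5.
Kraft's inequality requires Σ ≤ 1; here Σ = 1.5 > 1, so no such prefix code exists.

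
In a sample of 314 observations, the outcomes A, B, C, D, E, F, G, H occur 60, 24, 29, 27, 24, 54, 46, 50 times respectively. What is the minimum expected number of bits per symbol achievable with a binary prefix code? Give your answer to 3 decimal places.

Probabilities are the counts divided by 314.
Repeatedly combine the two least-probable nodes; the expected code length is the sum of the merged weights.
merge 12/157 + 12/157 → 24/157
merge 27/314 + 29/314 → 28/157
merge 23/157 + 24/157 → 47/157
merge 25/157 + 27/157 → 52/157
merge 28/157 + 30/157 → 58/157
merge 47/157 + 52/157 → 99/157
merge 58/157 + 99/157 → 1
L = 24/157 + 28/157 + 47/157 + 52/157 + 58/157 + 99/157 + 1 = 465/157 ≈ 2.962 bits/symbol.

2.962 bits/symbol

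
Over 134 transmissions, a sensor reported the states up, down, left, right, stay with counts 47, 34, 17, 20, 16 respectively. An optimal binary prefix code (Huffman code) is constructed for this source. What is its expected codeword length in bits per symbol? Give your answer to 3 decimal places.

2.246 bits/symbol

Probabilities are the counts divided by 134.
Repeatedly combine the two least-probable nodes; the expected code length is the sum of the merged weights.
merge 8/67 + 17/134 → 33/134
merge 10/67 + 33/134 → 53/134
merge 17/67 + 47/134 → 81/134
merge 53/134 + 81/134 → 1
L = 33/134 + 53/134 + 81/134 + 1 = 301/134 ≈ 2.246 bits/symbol.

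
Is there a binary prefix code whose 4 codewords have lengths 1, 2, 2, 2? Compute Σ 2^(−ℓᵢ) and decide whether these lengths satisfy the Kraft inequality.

1.25; no

With common denominator 2^2 = 4: Σ 2^(−ℓᵢ) = 2/4 + 1/4 + 1/4 + 1/4 = 5/4 = 1.25.
Kraft's inequality requires Σ ≤ 1; here Σ = 1.25 > 1, so no such prefix code exists.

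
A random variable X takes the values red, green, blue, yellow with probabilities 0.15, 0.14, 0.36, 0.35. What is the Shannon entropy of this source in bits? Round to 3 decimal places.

H = −Σ pᵢ log₂ pᵢ.
−0.15·log₂(0.15) = 0.4105
−0.14·log₂(0.14) = 0.3971
−0.36·log₂(0.36) = 0.5306
−0.35·log₂(0.35) = 0.5301
Sum ≈ 1.8684 → 1.868 bits.

1.868 bits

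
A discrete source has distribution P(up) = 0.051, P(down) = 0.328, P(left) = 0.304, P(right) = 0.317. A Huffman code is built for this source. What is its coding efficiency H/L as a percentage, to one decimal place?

89.7%

Entropy H = −Σ p log₂ p ≈ 1.7941 bits.
Huffman merges: 51/1000+38/125→71/200; 317/1000+41/125→129/200; 71/200+129/200→1. L = 2 ≈ 2.0000.
Efficiency = H/L = 1.7941/2.0000 = 89.7%.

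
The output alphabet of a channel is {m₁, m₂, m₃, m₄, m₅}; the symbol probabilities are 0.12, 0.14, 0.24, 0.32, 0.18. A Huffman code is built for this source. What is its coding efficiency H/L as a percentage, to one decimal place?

98.7%

Entropy H = −Σ p log₂ p ≈ 2.2297 bits.
Huffman merges: 3/25+7/50→13/50; 9/50+6/25→21/50; 13/50+8/25→29/50; 21/50+29/50→1. L = 113/50 ≈ 2.2600.
Efficiency = H/L = 2.2297/2.2600 = 98.7%.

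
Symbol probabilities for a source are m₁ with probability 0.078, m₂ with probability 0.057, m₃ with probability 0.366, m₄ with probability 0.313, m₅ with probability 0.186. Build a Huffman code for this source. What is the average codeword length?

2.09 bits/symbol

Repeatedly combine the two least-probable nodes; the expected code length is the sum of the merged weights.
merge 57/1000 + 39/500 → 27/200
merge 27/200 + 93/500 → 321/1000
merge 313/1000 + 321/1000 → 317/500
merge 183/500 + 317/500 → 1
L = 27/200 + 321/1000 + 317/500 + 1 = 209/100 = 2.09 bits/symbol.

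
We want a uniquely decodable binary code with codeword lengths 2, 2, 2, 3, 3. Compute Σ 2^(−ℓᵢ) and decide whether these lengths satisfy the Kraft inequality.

1; yes

With common denominator 2^3 = 8: Σ 2^(−ℓᵢ) = 2/8 + 2/8 + 2/8 + 1/8 + 1/8 = 8/8 = 1.
Kraft's inequality requires Σ ≤ 1; here Σ = 1 ≤ 1, so such a prefix code exists.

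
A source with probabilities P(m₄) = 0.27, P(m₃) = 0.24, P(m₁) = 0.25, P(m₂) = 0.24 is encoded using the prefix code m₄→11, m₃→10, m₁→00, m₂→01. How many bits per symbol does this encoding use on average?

2 bits/symbol

L̄ = Σ pᵢ·ℓᵢ = 0.27·2 + 0.24·2 + 0.25·2 + 0.24·2 = 2 bits/symbol.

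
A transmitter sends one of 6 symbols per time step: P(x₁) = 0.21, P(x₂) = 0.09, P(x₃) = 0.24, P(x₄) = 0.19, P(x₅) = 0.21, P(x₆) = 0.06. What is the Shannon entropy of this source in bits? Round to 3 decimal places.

2.451 bits

H = −Σ pᵢ log₂ pᵢ.
−0.21·log₂(0.21) = 0.4728
−0.09·log₂(0.09) = 0.3127
−0.24·log₂(0.24) = 0.4941
−0.19·log₂(0.19) = 0.4552
−0.21·log₂(0.21) = 0.4728
−0.06·log₂(0.06) = 0.2435
Sum ≈ 2.4512 → 2.451 bits.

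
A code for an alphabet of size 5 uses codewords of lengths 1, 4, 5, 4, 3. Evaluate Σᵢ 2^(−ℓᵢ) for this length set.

0.78125

With common denominator 2^5 = 32: Σ 2^(−ℓᵢ) = 16/32 + 2/32 + 1/32 + 2/32 + 4/32 = 25/32 = 0.78125.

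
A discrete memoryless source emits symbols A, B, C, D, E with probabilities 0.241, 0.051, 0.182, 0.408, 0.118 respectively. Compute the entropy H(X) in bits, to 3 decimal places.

H = −Σ pᵢ log₂ pᵢ.
−0.241·log₂(0.241) = 0.4947
−0.051·log₂(0.051) = 0.2190
−0.182·log₂(0.182) = 0.4474
−0.408·log₂(0.408) = 0.5277
−0.118·log₂(0.118) = 0.3638
Sum ≈ 2.0526 → 2.053 bits.

2.053 bits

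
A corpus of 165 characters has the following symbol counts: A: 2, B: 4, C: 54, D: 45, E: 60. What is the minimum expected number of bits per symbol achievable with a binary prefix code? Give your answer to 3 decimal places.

1.982 bits/symbol

Probabilities are the counts divided by 165.
Repeatedly combine the two least-probable nodes; the expected code length is the sum of the merged weights.
merge 2/165 + 4/165 → 2/55
merge 2/55 + 3/11 → 17/55
merge 17/55 + 18/55 → 7/11
merge 4/11 + 7/11 → 1
L = 2/55 + 17/55 + 7/11 + 1 = 109/55 ≈ 1.982 bits/symbol.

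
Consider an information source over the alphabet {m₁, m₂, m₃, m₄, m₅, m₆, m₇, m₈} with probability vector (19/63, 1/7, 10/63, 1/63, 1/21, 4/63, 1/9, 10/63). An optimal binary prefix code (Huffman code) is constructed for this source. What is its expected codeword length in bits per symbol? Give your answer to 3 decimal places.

Repeatedly combine the two least-probable nodes; the expected code length is the sum of the merged weights.
merge 1/63 + 1/21 → 4/63
merge 4/63 + 4/63 → 8/63
merge 1/9 + 8/63 → 5/21
merge 1/7 + 10/63 → 19/63
merge 10/63 + 5/21 → 25/63
merge 19/63 + 19/63 → 38/63
merge 25/63 + 38/63 → 1
L = 4/63 + 8/63 + 5/21 + 19/63 + 25/63 + 38/63 + 1 = 172/63 ≈ 2.730 bits/symbol.

2.730 bits/symbol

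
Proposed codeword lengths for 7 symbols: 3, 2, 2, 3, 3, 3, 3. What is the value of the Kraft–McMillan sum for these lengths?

1.125

With common denominator 2^3 = 8: Σ 2^(−ℓᵢ) = 1/8 + 2/8 + 2/8 + 1/8 + 1/8 + 1/8 + 1/8 = 9/8 = 1.125.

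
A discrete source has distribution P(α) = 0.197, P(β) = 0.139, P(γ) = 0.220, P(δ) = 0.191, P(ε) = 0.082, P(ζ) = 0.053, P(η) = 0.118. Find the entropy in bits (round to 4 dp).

H = −Σ pᵢ log₂ pᵢ.
−0.197·log₂(0.197) = 0.4617
−0.139·log₂(0.139) = 0.3957
−0.220·log₂(0.220) = 0.4806
−0.191·log₂(0.191) = 0.4562
−0.082·log₂(0.082) = 0.2959
−0.053·log₂(0.053) = 0.2246
−0.118·log₂(0.118) = 0.3638
Sum ≈ 2.6785 → 2.6785 bits.

2.6785 bits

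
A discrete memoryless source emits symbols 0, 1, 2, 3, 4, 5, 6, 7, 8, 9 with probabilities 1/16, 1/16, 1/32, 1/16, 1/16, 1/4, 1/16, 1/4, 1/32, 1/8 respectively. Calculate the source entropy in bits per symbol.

2.9375 bits

Each probability is a power of 1/2, so log₂(1/p) is an integer.
H = Σ p·log₂(1/p) = 1/16·4 + 1/16·4 + 1/32·5 + 1/16·4 + 1/16·4 + 1/4·2 + 1/16·4 + 1/4·2 + 1/32·5 + 1/8·3 = 2.9375 bits.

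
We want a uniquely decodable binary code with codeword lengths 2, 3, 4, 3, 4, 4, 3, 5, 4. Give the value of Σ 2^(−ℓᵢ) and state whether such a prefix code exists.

With common denominator 2^5 = 32: Σ 2^(−ℓᵢ) = 8/32 + 4/32 + 2/32 + 4/32 + 2/32 + 2/32 + 4/32 + 1/32 + 2/32 = 29/32 = 0.90625.
Kraft's inequality requires Σ ≤ 1; here Σ = 0.90625 ≤ 1, so such a prefix code exists.

0.90625; yes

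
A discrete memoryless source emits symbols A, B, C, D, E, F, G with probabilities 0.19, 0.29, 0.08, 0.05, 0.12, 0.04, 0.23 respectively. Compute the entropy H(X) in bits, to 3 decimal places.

H = −Σ pᵢ log₂ pᵢ.
−0.19·log₂(0.19) = 0.4552
−0.29·log₂(0.29) = 0.5179
−0.08·log₂(0.08) = 0.2915
−0.05·log₂(0.05) = 0.2161
−0.12·log₂(0.12) = 0.3671
−0.04·log₂(0.04) = 0.1858
−0.23·log₂(0.23) = 0.4877
Sum ≈ 2.5212 → 2.521 bits.

2.521 bits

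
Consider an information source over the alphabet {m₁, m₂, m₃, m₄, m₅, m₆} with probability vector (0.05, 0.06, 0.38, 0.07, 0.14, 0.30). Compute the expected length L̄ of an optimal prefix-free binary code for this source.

Repeatedly combine the two least-probable nodes; the expected code length is the sum of the merged weights.
merge 1/20 + 3/50 → 11/100
merge 7/100 + 11/100 → 9/50
merge 7/50 + 9/50 → 8/25
merge 3/10 + 8/25 → 31/50
merge 19/50 + 31/50 → 1
L = 11/100 + 9/50 + 8/25 + 31/50 + 1 = 223/100 = 2.23 bits/symbol.

2.23 bits/symbol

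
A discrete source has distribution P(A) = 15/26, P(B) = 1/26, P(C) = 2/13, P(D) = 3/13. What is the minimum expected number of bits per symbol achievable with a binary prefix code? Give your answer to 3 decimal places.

Repeatedly combine the two least-probable nodes; the expected code length is the sum of the merged weights.
merge 1/26 + 2/13 → 5/26
merge 5/26 + 3/13 → 11/26
merge 11/26 + 15/26 → 1
L = 5/26 + 11/26 + 1 = 21/13 ≈ 1.615 bits/symbol.

1.615 bits/symbol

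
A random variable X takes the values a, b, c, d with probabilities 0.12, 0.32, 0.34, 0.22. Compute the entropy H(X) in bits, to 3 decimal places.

1.903 bits

H = −Σ pᵢ log₂ pᵢ.
−0.12·log₂(0.12) = 0.3671
−0.32·log₂(0.32) = 0.5260
−0.34·log₂(0.34) = 0.5292
−0.22·log₂(0.22) = 0.4806
Sum ≈ 1.9028 → 1.903 bits.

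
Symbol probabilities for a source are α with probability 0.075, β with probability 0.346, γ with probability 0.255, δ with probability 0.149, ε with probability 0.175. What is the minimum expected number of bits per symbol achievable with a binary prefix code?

Repeatedly combine the two least-probable nodes; the expected code length is the sum of the merged weights.
merge 3/40 + 149/1000 → 28/125
merge 7/40 + 28/125 → 399/1000
merge 51/200 + 173/500 → 601/1000
merge 399/1000 + 601/1000 → 1
L = 28/125 + 399/1000 + 601/1000 + 1 = 278/125 = 2.224 bits/symbol.

2.224 bits/symbol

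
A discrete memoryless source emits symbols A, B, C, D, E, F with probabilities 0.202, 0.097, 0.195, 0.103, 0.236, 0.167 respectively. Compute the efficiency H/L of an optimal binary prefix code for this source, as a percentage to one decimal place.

Entropy H = −Σ p log₂ p ≈ 2.5131 bits.
Huffman merges: 97/1000+103/1000→1/5; 167/1000+39/200→181/500; 1/5+101/500→201/500; 59/250+181/500→299/500; 201/500+299/500→1. L = 1281/500 ≈ 2.5620.
Efficiency = H/L = 2.5131/2.5620 = 98.1%.

98.1%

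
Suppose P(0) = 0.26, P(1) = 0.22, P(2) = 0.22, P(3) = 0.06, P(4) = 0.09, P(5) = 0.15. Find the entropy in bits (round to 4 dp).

2.4332 bits

H = −Σ pᵢ log₂ pᵢ.
−0.26·log₂(0.26) = 0.5053
−0.22·log₂(0.22) = 0.4806
−0.22·log₂(0.22) = 0.4806
−0.06·log₂(0.06) = 0.2435
−0.09·log₂(0.09) = 0.3127
−0.15·log₂(0.15) = 0.4105
Sum ≈ 2.4332 → 2.4332 bits.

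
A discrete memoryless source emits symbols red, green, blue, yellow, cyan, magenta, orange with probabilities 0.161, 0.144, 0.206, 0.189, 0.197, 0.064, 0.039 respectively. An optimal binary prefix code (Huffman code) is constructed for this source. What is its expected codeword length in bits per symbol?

Repeatedly combine the two least-probable nodes; the expected code length is the sum of the merged weights.
merge 39/1000 + 8/125 → 103/1000
merge 103/1000 + 18/125 → 247/1000
merge 161/1000 + 189/1000 → 7/20
merge 197/1000 + 103/500 → 403/1000
merge 247/1000 + 7/20 → 597/1000
merge 403/1000 + 597/1000 → 1
L = 103/1000 + 247/1000 + 7/20 + 403/1000 + 597/1000 + 1 = 27/10 = 2.7 bits/symbol.

2.7 bits/symbol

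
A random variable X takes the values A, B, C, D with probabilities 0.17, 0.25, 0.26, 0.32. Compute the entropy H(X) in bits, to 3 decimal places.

H = −Σ pᵢ log₂ pᵢ.
−0.17·log₂(0.17) = 0.4346
−0.25·log₂(0.25) = 0.5000
−0.26·log₂(0.26) = 0.5053
−0.32·log₂(0.32) = 0.5260
Sum ≈ 1.9659 → 1.966 bits.

1.966 bits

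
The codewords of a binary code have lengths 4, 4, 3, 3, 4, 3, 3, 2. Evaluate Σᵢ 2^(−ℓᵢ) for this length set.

0.9375

With common denominator 2^4 = 16: Σ 2^(−ℓᵢ) = 1/16 + 1/16 + 2/16 + 2/16 + 1/16 + 2/16 + 2/16 + 4/16 = 15/16 = 0.9375.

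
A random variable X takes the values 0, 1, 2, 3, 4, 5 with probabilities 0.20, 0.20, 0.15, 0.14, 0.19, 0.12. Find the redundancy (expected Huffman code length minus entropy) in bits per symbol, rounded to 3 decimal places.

Entropy H = −Σ p log₂ p ≈ 2.5587 bits.
Huffman merges: 3/25+7/50→13/50; 3/20+19/100→17/50; 1/5+1/5→2/5; 13/50+17/50→3/5; 2/5+3/5→1. L = 13/5 ≈ 2.6000.
L − H = 2.6000 − 2.5587 = 0.041 bits.

0.041 bits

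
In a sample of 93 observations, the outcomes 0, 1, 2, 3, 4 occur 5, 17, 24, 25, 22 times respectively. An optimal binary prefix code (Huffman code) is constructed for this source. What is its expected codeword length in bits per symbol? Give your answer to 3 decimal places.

2.237 bits/symbol

Probabilities are the counts divided by 93.
Repeatedly combine the two least-probable nodes; the expected code length is the sum of the merged weights.
merge 5/93 + 17/93 → 22/93
merge 22/93 + 22/93 → 44/93
merge 8/31 + 25/93 → 49/93
merge 44/93 + 49/93 → 1
L = 22/93 + 44/93 + 49/93 + 1 = 208/93 ≈ 2.237 bits/symbol.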